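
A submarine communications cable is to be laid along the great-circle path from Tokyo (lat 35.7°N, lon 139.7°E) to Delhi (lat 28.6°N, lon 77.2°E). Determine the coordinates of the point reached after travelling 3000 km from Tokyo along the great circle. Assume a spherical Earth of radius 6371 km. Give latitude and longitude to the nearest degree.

The haversine formula gives a central angle δ ≈ 0.917 rad (52.5°) between the endpoints. The total great-circle distance is δ·R ≈ 0.917 × 6371 ≈ 5839 km, so the target fraction is f = 3000/5839 ≈ 0.514.
Interpolate at f ≈ 0.514 with slerp weights a = sin((1−f)δ)/sin δ ≈ 0.543, b = sin(fδ)/sin δ ≈ 0.572.
p = a·p₁ + b·p₂ ≈ (-0.225, 0.775, 0.591); φ = arcsin(p_z) ≈ 36.21°, λ = atan2(p_y, p_x) ≈ 106.21°.

≈ lat 36°N, lon 106°E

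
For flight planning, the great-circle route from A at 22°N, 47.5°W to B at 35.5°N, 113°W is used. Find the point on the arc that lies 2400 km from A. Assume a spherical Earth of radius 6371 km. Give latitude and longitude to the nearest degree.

Write both endpoints as unit vectors p₁, p₂ with components (cos φ cos λ, cos φ sin λ, sin φ).
The central angle between the endpoints is δ = arccos(p₁·p₂) ≈ 1.012 rad (58.0°). The total great-circle distance is δ·R ≈ 1.012 × 6371 ≈ 6444 km, so the target fraction is f = 2400/6444 ≈ 0.372.
Interpolate at f ≈ 0.372 with slerp weights a = sin((1−f)δ)/sin δ ≈ 0.700, b = sin(fδ)/sin δ ≈ 0.434.
p = a·p₁ + b·p₂ ≈ (0.300, -0.803, 0.514); φ = arcsin(p_z) ≈ 30.94°, λ = atan2(p_y, p_x) ≈ -69.51°.

≈ 31°N, 70°W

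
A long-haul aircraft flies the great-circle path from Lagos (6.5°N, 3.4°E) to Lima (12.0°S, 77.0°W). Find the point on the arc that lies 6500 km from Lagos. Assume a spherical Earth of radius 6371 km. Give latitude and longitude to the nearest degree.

Convert each endpoint to a unit vector on the sphere (x = cos φ cos λ, y = cos φ sin λ, z = sin φ).
The central angle between the endpoints is δ = arccos(p₁·p₂) ≈ 1.432 rad (82.0°). The total great-circle distance is δ·R ≈ 1.432 × 6371 ≈ 9122 km, so the target fraction is f = 6500/9122 ≈ 0.713.
Interpolate at f ≈ 0.713 with slerp weights a = sin((1−f)δ)/sin δ ≈ 0.404, b = sin(fδ)/sin δ ≈ 0.861.
p = a·p₁ + b·p₂ ≈ (0.590, -0.796, -0.133); φ = arcsin(p_z) ≈ -7.65°, λ = atan2(p_y, p_x) ≈ -53.47°.

≈ (8°S, 53°W)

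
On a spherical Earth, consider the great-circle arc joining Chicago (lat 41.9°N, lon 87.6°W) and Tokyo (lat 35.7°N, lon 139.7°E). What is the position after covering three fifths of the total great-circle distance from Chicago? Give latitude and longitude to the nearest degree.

≈ lat 61°N, lon 178°W

Convert each endpoint to a unit vector on the sphere (x = cos φ cos λ, y = cos φ sin λ, z = sin φ).
The central angle between the endpoints is δ = arccos(p₁·p₂) ≈ 1.591 rad (91.2°).
Interpolate at f = 3/5 with slerp weights a = sin((1−f)δ)/sin δ ≈ 0.594, b = sin(fδ)/sin δ ≈ 0.816.
p = a·p₁ + b·p₂ ≈ (-0.487, -0.013, 0.873); φ = arcsin(p_z) ≈ 60.84°, λ = atan2(p_y, p_x) ≈ -178.43°.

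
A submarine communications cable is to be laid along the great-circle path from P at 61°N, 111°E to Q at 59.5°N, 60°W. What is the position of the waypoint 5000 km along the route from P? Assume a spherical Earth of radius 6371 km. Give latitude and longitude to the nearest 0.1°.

Convert each endpoint to a unit vector on the sphere (x = cos φ cos λ, y = cos φ sin λ, z = sin φ).
The central angle between the endpoints is δ = arccos(p₁·p₂) ≈ 1.035 rad (59.3°). The total great-circle distance is δ·R ≈ 1.035 × 6371 ≈ 6594 km, so the target fraction is f = 5000/6594 ≈ 0.758.
Interpolate at f ≈ 0.758 with slerp weights a = sin((1−f)δ)/sin δ ≈ 0.288, b = sin(fδ)/sin δ ≈ 0.822.
p = a·p₁ + b·p₂ ≈ (0.159, -0.231, 0.960); φ = arcsin(p_z) ≈ 73.73°, λ = atan2(p_y, p_x) ≈ -55.53°.

≈ 73.7°N, 55.5°W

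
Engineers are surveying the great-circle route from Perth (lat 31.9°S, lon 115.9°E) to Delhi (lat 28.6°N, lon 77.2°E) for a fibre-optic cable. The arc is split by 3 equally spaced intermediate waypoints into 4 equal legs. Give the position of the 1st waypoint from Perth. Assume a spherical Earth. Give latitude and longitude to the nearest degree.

The haversine formula gives a central angle δ ≈ 1.236 rad (70.8°) between the endpoints.
Interpolate at f = 1/4 with slerp weights a = sin((1−f)δ)/sin δ ≈ 0.847, b = sin(fδ)/sin δ ≈ 0.322.
p = a·p₁ + b·p₂ ≈ (-0.251, 0.922, -0.293); φ = arcsin(p_z) ≈ -17.06°, λ = atan2(p_y, p_x) ≈ 105.25°.

≈ lat 17°S, lon 105°E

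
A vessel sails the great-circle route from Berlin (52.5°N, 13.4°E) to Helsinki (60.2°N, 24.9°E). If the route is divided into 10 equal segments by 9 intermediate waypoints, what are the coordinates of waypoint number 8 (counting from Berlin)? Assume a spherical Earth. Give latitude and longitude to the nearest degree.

Write both endpoints as unit vectors p₁, p₂ with components (cos φ cos λ, cos φ sin λ, sin φ).
The central angle between the endpoints is δ = arccos(p₁·p₂) ≈ 0.174 rad (10.0°).
Interpolate at f = 8/10 with slerp weights a = sin((1−f)δ)/sin δ ≈ 0.201, b = sin(fδ)/sin δ ≈ 0.801.
p = a·p₁ + b·p₂ ≈ (0.480, 0.196, 0.855); φ = arcsin(p_z) ≈ 58.75°, λ = atan2(p_y, p_x) ≈ 22.21°.

≈ (59°N, 22°E)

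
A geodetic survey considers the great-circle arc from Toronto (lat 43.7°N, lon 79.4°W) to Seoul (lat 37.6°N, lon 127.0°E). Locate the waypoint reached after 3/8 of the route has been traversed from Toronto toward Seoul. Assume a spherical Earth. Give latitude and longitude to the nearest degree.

From cos δ = sin φ₁ sin φ₂ + cos φ₁ cos φ₂ cos Δλ, the central angle is δ ≈ 1.662 rad (95.3°).
Interpolate at f = 3/8 with slerp weights a = sin((1−f)δ)/sin δ ≈ 0.866, b = sin(fδ)/sin δ ≈ 0.586.
p = a·p₁ + b·p₂ ≈ (-0.164, -0.244, 0.956); φ = arcsin(p_z) ≈ 72.88°, λ = atan2(p_y, p_x) ≈ -123.96°.

≈ lat 73°N, lon 124°W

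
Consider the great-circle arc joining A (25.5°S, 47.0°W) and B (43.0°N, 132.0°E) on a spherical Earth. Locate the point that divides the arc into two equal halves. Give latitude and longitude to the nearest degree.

≈ (56°N, 43°W)

Write both endpoints as unit vectors p₁, p₂ with components (cos φ cos λ, cos φ sin λ, sin φ).
The central angle between the endpoints is δ = arccos(p₁·p₂) ≈ 2.836 rad (162.5°).
Interpolate at f = 1/2 with slerp weights a = sin((1−f)δ)/sin δ ≈ 3.283, b = sin(fδ)/sin δ ≈ 3.283.
p = a·p₁ + b·p₂ ≈ (0.414, -0.383, 0.826); φ = arcsin(p_z) ≈ 55.66°, λ = atan2(p_y, p_x) ≈ -42.74°.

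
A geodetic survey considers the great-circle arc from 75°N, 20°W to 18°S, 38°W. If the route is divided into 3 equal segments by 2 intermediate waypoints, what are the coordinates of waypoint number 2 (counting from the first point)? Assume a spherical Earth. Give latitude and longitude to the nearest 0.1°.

Write both endpoints as unit vectors p₁, p₂ with components (cos φ cos λ, cos φ sin λ, sin φ).
The central angle between the endpoints is δ = arccos(p₁·p₂) ≈ 1.635 rad (93.7°).
Interpolate at f = 2/3 with slerp weights a = sin((1−f)δ)/sin δ ≈ 0.520, b = sin(fδ)/sin δ ≈ 0.889.
p = a·p₁ + b·p₂ ≈ (0.792, -0.566, 0.227); φ = arcsin(p_z) ≈ 13.14°, λ = atan2(p_y, p_x) ≈ -35.55°.

≈ 13.1°N, 35.6°W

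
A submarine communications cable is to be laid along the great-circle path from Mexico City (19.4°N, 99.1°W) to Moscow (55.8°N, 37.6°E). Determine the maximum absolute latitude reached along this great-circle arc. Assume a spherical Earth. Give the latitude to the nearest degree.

≈ 69°N

The great circle lies in the plane with unit normal n̂ = (p₁ × p₂)/|p₁ × p₂|.
Here n̂_z ≈ +0.366; the vertex latitude is φ_max = arccos|n̂_z| ≈ 68.5°.
Check via Clairaut: cos φ_max = |cos φ₁| · sin C = cos(19.4°)·sin(22.8°) ≈ 0.366, again giving ≈ 68.5°.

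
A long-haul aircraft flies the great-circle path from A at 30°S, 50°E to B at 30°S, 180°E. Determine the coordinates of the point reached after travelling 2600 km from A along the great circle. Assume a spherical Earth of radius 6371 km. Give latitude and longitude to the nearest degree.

≈ 45°S, 73°E

The haversine formula gives a central angle δ ≈ 1.805 rad (103.4°) between the endpoints. The total great-circle distance is δ·R ≈ 1.805 × 6371 ≈ 11500 km, so the target fraction is f = 2600/11500 ≈ 0.226.
Interpolate at f ≈ 0.226 with slerp weights a = sin((1−f)δ)/sin δ ≈ 1.013, b = sin(fδ)/sin δ ≈ 0.408.
p = a·p₁ + b·p₂ ≈ (0.210, 0.672, -0.710); φ = arcsin(p_z) ≈ -45.26°, λ = atan2(p_y, p_x) ≈ 72.61°.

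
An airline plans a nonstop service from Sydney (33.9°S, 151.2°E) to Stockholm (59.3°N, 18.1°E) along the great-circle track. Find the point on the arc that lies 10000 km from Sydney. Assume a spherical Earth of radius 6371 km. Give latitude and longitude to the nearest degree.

≈ 42°N, 99°E

Convert each endpoint to a unit vector on the sphere (x = cos φ cos λ, y = cos φ sin λ, z = sin φ).
The central angle between the endpoints is δ = arccos(p₁·p₂) ≈ 2.448 rad (140.3°). The total great-circle distance is δ·R ≈ 2.448 × 6371 ≈ 15598 km, so the target fraction is f = 10000/15598 ≈ 0.641.
Interpolate at f ≈ 0.641 with slerp weights a = sin((1−f)δ)/sin δ ≈ 1.205, b = sin(fδ)/sin δ ≈ 1.565.
p = a·p₁ + b·p₂ ≈ (-0.117, 0.730, 0.674); φ = arcsin(p_z) ≈ 42.34°, λ = atan2(p_y, p_x) ≈ 99.10°.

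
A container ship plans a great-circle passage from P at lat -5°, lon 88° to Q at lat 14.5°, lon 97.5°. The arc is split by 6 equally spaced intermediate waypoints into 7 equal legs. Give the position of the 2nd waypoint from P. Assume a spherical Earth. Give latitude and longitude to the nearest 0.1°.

≈ lat 0.6°, lon 90.7°

Convert each endpoint to a unit vector on the sphere (x = cos φ cos λ, y = cos φ sin λ, z = sin φ).
The central angle between the endpoints is δ = arccos(p₁·p₂) ≈ 0.378 rad (21.7°).
Interpolate at f = 2/7 with slerp weights a = sin((1−f)δ)/sin δ ≈ 0.723, b = sin(fδ)/sin δ ≈ 0.292.
p = a·p₁ + b·p₂ ≈ (-0.012, 1.000, 0.010); φ = arcsin(p_z) ≈ 0.58°, λ = atan2(p_y, p_x) ≈ 90.68°.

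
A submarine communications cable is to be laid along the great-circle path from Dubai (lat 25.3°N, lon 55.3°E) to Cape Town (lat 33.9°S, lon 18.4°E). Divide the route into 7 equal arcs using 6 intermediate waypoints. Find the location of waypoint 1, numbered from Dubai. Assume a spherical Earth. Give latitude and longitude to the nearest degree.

Convert each endpoint to a unit vector on the sphere (x = cos φ cos λ, y = cos φ sin λ, z = sin φ).
The central angle between the endpoints is δ = arccos(p₁·p₂) ≈ 1.201 rad (68.8°).
Interpolate at f = 1/7 with slerp weights a = sin((1−f)δ)/sin δ ≈ 0.919, b = sin(fδ)/sin δ ≈ 0.183.
p = a·p₁ + b·p₂ ≈ (0.617, 0.731, 0.291); φ = arcsin(p_z) ≈ 16.90°, λ = atan2(p_y, p_x) ≈ 49.83°.

≈ lat 17°N, lon 50°E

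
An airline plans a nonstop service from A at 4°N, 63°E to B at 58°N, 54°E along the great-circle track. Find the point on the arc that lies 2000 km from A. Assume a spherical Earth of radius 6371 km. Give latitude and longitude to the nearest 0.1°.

≈ 21.9°N, 61.1°E

The haversine formula gives a central angle δ ≈ 0.950 rad (54.5°) between the endpoints. The total great-circle distance is δ·R ≈ 0.950 × 6371 ≈ 6056 km, so the target fraction is f = 2000/6056 ≈ 0.330.
Interpolate at f ≈ 0.330 with slerp weights a = sin((1−f)δ)/sin δ ≈ 0.731, b = sin(fδ)/sin δ ≈ 0.379.
p = a·p₁ + b·p₂ ≈ (0.449, 0.812, 0.373); φ = arcsin(p_z) ≈ 21.89°, λ = atan2(p_y, p_x) ≈ 61.06°.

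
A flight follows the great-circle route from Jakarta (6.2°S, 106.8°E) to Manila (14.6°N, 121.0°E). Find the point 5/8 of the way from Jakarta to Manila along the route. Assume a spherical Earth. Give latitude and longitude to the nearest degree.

≈ 7°N, 116°E

Convert each endpoint to a unit vector on the sphere (x = cos φ cos λ, y = cos φ sin λ, z = sin φ).
The central angle between the endpoints is δ = arccos(p₁·p₂) ≈ 0.438 rad (25.1°).
Interpolate at f = 5/8 with slerp weights a = sin((1−f)δ)/sin δ ≈ 0.386, b = sin(fδ)/sin δ ≈ 0.637.
p = a·p₁ + b·p₂ ≈ (-0.428, 0.896, 0.119); φ = arcsin(p_z) ≈ 6.84°, λ = atan2(p_y, p_x) ≈ 115.57°.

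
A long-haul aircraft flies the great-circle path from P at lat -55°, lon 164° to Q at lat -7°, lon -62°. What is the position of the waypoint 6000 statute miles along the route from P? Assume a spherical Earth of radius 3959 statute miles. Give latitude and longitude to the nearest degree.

≈ lat -25°, lon -72°

The haversine formula gives a central angle δ ≈ 1.871 rad (107.2°) between the endpoints. The total great-circle distance is δ·R ≈ 1.871 × 3959 ≈ 7407 mi, so the target fraction is f = 6000/7407 ≈ 0.810.
Interpolate at f ≈ 0.810 with slerp weights a = sin((1−f)δ)/sin δ ≈ 0.364, b = sin(fδ)/sin δ ≈ 1.045.
p = a·p₁ + b·p₂ ≈ (0.286, -0.858, -0.426); φ = arcsin(p_z) ≈ -25.20°, λ = atan2(p_y, p_x) ≈ -71.56°.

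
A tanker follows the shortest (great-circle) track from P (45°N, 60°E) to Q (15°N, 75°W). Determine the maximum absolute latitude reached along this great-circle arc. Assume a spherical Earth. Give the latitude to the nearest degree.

≈ 60°N

The great circle lies in the plane with unit normal n̂ = (p₁ × p₂)/|p₁ × p₂|.
Here n̂_z ≈ -0.506; the vertex latitude is φ_max = arccos|n̂_z| ≈ 59.6°.
Check via Clairaut: cos φ_max = |cos φ₁| · sin C = cos(45.0°)·sin(45.7°) ≈ 0.506, again giving ≈ 59.6°.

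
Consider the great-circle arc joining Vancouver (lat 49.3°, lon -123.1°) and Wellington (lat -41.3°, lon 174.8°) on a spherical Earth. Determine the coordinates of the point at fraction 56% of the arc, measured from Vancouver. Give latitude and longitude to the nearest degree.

From cos δ = sin φ₁ sin φ₂ + cos φ₁ cos φ₂ cos Δλ, the central angle is δ ≈ 1.845 rad (105.7°).
Interpolate at f = 0.56 with slerp weights a = sin((1−f)δ)/sin δ ≈ 0.754, b = sin(fδ)/sin δ ≈ 0.892.
p = a·p₁ + b·p₂ ≈ (-0.936, -0.351, -0.017); φ = arcsin(p_z) ≈ -1.00°, λ = atan2(p_y, p_x) ≈ -159.44°.

≈ lat -1°, lon -159°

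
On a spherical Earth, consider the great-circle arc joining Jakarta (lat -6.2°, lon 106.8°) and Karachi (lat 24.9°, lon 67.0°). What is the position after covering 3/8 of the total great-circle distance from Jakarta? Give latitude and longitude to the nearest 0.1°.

Convert each endpoint to a unit vector on the sphere (x = cos φ cos λ, y = cos φ sin λ, z = sin φ).
The central angle between the endpoints is δ = arccos(p₁·p₂) ≈ 0.867 rad (49.7°).
Interpolate at f = 3/8 with slerp weights a = sin((1−f)δ)/sin δ ≈ 0.676, b = sin(fδ)/sin δ ≈ 0.419.
p = a·p₁ + b·p₂ ≈ (-0.046, 0.994, 0.103); φ = arcsin(p_z) ≈ 5.93°, λ = atan2(p_y, p_x) ≈ 92.64°.

≈ lat 5.9°, lon 92.6°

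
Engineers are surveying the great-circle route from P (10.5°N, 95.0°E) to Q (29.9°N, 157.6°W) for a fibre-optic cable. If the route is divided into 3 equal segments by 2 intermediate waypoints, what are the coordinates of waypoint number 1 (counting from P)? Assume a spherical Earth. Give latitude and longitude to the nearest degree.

≈ (26°N, 126°E)

Convert each endpoint to a unit vector on the sphere (x = cos φ cos λ, y = cos φ sin λ, z = sin φ).
The central angle between the endpoints is δ = arccos(p₁·p₂) ≈ 1.736 rad (99.4°).
Interpolate at f = 1/3 with slerp weights a = sin((1−f)δ)/sin δ ≈ 0.928, b = sin(fδ)/sin δ ≈ 0.554.
p = a·p₁ + b·p₂ ≈ (-0.524, 0.726, 0.445); φ = arcsin(p_z) ≈ 26.45°, λ = atan2(p_y, p_x) ≈ 125.81°.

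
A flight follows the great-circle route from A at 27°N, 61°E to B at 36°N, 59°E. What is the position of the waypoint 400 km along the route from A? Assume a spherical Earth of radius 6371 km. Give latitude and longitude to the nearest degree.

≈ 31°N, 60°E

The haversine formula gives a central angle δ ≈ 0.160 rad (9.2°) between the endpoints. The total great-circle distance is δ·R ≈ 0.160 × 6371 ≈ 1018 km, so the target fraction is f = 400/1018 ≈ 0.393.
Interpolate at f ≈ 0.393 with slerp weights a = sin((1−f)δ)/sin δ ≈ 0.609, b = sin(fδ)/sin δ ≈ 0.394.
p = a·p₁ + b·p₂ ≈ (0.427, 0.748, 0.508); φ = arcsin(p_z) ≈ 30.54°, λ = atan2(p_y, p_x) ≈ 60.26°.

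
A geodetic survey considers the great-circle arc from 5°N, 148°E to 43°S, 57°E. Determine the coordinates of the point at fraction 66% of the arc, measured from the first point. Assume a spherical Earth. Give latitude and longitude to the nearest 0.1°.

≈ 33.9°S, 96.6°E

Write both endpoints as unit vectors p₁, p₂ with components (cos φ cos λ, cos φ sin λ, sin φ).
The central angle between the endpoints is δ = arccos(p₁·p₂) ≈ 1.643 rad (94.1°).
Interpolate at f = 0.66 with slerp weights a = sin((1−f)δ)/sin δ ≈ 0.531, b = sin(fδ)/sin δ ≈ 0.886.
p = a·p₁ + b·p₂ ≈ (-0.096, 0.824, -0.558); φ = arcsin(p_z) ≈ -33.93°, λ = atan2(p_y, p_x) ≈ 96.64°.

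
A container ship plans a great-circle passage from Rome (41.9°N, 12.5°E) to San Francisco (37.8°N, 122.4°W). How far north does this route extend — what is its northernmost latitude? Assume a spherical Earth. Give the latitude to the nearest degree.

≈ 65°N

The great circle lies in the plane with unit normal n̂ = (p₁ × p₂)/|p₁ × p₂|.
Here n̂_z ≈ -0.417; the vertex latitude is φ_max = arccos|n̂_z| ≈ 65.4°.
Check via Clairaut: cos φ_max = |cos φ₁| · sin C = cos(41.9°)·sin(34.0°) ≈ 0.417, again giving ≈ 65.4°.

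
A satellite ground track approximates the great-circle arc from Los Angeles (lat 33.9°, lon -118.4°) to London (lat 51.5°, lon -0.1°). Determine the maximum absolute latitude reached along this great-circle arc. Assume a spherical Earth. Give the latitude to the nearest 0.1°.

≈ 62.4°

The great circle lies in the plane with unit normal n̂ = (p₁ × p₂)/|p₁ × p₂|.
Here n̂_z ≈ +0.464; the vertex latitude is φ_max = arccos|n̂_z| ≈ 62.4°.
Check via Clairaut: cos φ_max = |cos φ₁| · sin C = cos(33.9°)·sin(33.9°) ≈ 0.464, again giving ≈ 62.4°.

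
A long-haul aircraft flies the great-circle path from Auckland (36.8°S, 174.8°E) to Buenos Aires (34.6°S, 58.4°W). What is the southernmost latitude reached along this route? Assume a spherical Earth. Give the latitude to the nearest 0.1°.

The great circle lies in the plane with unit normal n̂ = (p₁ × p₂)/|p₁ × p₂|.
Here n̂_z ≈ +0.529; the vertex latitude is φ_max = arccos|n̂_z| ≈ 58.1°.
Check via Clairaut: cos φ_max = |cos φ₁| · sin C = cos(36.8°)·sin(138.7°) ≈ 0.529, again giving ≈ 58.1°.

≈ 58.1°S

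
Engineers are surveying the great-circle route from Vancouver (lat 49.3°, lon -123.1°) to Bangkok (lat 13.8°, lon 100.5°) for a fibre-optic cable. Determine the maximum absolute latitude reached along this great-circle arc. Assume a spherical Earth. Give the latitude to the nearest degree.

≈ 63°

The great circle lies in the plane with unit normal n̂ = (p₁ × p₂)/|p₁ × p₂|.
Here n̂_z ≈ -0.455; the vertex latitude is φ_max = arccos|n̂_z| ≈ 63.0°.
Check via Clairaut: cos φ_max = |cos φ₁| · sin C = cos(49.3°)·sin(44.2°) ≈ 0.455, again giving ≈ 63.0°.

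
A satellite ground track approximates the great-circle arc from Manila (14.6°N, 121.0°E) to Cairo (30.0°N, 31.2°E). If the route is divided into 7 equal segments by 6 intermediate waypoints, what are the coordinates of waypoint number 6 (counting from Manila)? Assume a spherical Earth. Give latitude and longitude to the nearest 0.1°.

From cos δ = sin φ₁ sin φ₂ + cos φ₁ cos φ₂ cos Δλ, the central angle is δ ≈ 1.441 rad (82.6°).
Interpolate at f = 6/7 with slerp weights a = sin((1−f)δ)/sin δ ≈ 0.206, b = sin(fδ)/sin δ ≈ 0.952.
p = a·p₁ + b·p₂ ≈ (0.603, 0.598, 0.528); φ = arcsin(p_z) ≈ 31.88°, λ = atan2(p_y, p_x) ≈ 44.79°.

≈ (31.9°N, 44.8°E)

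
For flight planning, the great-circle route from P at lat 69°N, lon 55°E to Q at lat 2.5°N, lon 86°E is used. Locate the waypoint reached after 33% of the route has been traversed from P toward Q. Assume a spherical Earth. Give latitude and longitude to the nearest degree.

Convert each endpoint to a unit vector on the sphere (x = cos φ cos λ, y = cos φ sin λ, z = sin φ).
The central angle between the endpoints is δ = arccos(p₁·p₂) ≈ 1.216 rad (69.7°).
Interpolate at f = 0.33 with slerp weights a = sin((1−f)δ)/sin δ ≈ 0.776, b = sin(fδ)/sin δ ≈ 0.417.
p = a·p₁ + b·p₂ ≈ (0.188, 0.643, 0.742); φ = arcsin(p_z) ≈ 47.94°, λ = atan2(p_y, p_x) ≈ 73.66°.

≈ lat 48°N, lon 74°E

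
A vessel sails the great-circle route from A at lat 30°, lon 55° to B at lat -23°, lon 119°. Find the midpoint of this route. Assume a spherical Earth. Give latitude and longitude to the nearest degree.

≈ lat 4°, lon 88°

The haversine formula gives a central angle δ ≈ 1.416 rad (81.1°) between the endpoints.
Interpolate at f = 1/2 with slerp weights a = sin((1−f)δ)/sin δ ≈ 0.658, b = sin(fδ)/sin δ ≈ 0.658.
p = a·p₁ + b·p₂ ≈ (0.033, 0.997, 0.072); φ = arcsin(p_z) ≈ 4.12°, λ = atan2(p_y, p_x) ≈ 88.09°.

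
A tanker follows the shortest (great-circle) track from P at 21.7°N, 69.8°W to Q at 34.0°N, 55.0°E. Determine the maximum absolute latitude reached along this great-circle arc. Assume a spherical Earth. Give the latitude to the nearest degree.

The great circle lies in the plane with unit normal n̂ = (p₁ × p₂)/|p₁ × p₂|.
Here n̂_z ≈ +0.650; the vertex latitude is φ_max = arccos|n̂_z| ≈ 49.4°.
Check via Clairaut: cos φ_max = |cos φ₁| · sin C = cos(21.7°)·sin(44.4°) ≈ 0.650, again giving ≈ 49.4°.

≈ 49°N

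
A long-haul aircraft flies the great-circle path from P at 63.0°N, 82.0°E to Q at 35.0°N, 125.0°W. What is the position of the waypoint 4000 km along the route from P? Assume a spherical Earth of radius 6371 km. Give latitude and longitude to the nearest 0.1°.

≈ 75.5°N, 160.2°W

Convert each endpoint to a unit vector on the sphere (x = cos φ cos λ, y = cos φ sin λ, z = sin φ).
The central angle between the endpoints is δ = arccos(p₁·p₂) ≈ 1.390 rad (79.6°). The total great-circle distance is δ·R ≈ 1.390 × 6371 ≈ 8856 km, so the target fraction is f = 4000/8856 ≈ 0.452.
Interpolate at f ≈ 0.452 with slerp weights a = sin((1−f)δ)/sin δ ≈ 0.702, b = sin(fδ)/sin δ ≈ 0.597.
p = a·p₁ + b·p₂ ≈ (-0.236, -0.085, 0.968); φ = arcsin(p_z) ≈ 75.46°, λ = atan2(p_y, p_x) ≈ -160.19°.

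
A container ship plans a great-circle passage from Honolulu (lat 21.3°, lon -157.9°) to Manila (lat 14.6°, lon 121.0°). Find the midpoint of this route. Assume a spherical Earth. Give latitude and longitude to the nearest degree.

≈ lat 23°, lon 161°

From cos δ = sin φ₁ sin φ₂ + cos φ₁ cos φ₂ cos Δλ, the central angle is δ ≈ 1.338 rad (76.6°).
Interpolate at f = 1/2 with slerp weights a = sin((1−f)δ)/sin δ ≈ 0.637, b = sin(fδ)/sin δ ≈ 0.637.
p = a·p₁ + b·p₂ ≈ (-0.868, 0.305, 0.392); φ = arcsin(p_z) ≈ 23.09°, λ = atan2(p_y, p_x) ≈ 160.62°.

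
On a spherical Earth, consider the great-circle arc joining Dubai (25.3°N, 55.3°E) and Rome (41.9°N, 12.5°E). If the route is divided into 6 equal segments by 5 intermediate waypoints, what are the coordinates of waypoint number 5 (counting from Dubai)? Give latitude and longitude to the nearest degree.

From cos δ = sin φ₁ sin φ₂ + cos φ₁ cos φ₂ cos Δλ, the central angle is δ ≈ 0.677 rad (38.8°).
Interpolate at f = 5/6 with slerp weights a = sin((1−f)δ)/sin δ ≈ 0.180, b = sin(fδ)/sin δ ≈ 0.854.
p = a·p₁ + b·p₂ ≈ (0.713, 0.271, 0.647); φ = arcsin(p_z) ≈ 40.31°, λ = atan2(p_y, p_x) ≈ 20.83°.

≈ 40°N, 21°E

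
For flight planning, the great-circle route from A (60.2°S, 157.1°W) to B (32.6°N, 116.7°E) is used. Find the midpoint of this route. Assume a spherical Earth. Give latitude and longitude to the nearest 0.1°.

≈ (18.1°S, 146.2°E)

The haversine formula gives a central angle δ ≈ 2.026 rad (116.1°) between the endpoints.
Interpolate at f = 1/2 with slerp weights a = sin((1−f)δ)/sin δ ≈ 0.945, b = sin(fδ)/sin δ ≈ 0.945.
p = a·p₁ + b·p₂ ≈ (-0.790, 0.528, -0.311); φ = arcsin(p_z) ≈ -18.11°, λ = atan2(p_y, p_x) ≈ 146.23°.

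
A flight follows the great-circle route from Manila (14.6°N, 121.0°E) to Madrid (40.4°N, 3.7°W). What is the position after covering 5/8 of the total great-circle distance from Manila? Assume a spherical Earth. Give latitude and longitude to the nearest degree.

Write both endpoints as unit vectors p₁, p₂ with components (cos φ cos λ, cos φ sin λ, sin φ).
The central angle between the endpoints is δ = arccos(p₁·p₂) ≈ 1.830 rad (104.8°).
Interpolate at f = 5/8 with slerp weights a = sin((1−f)δ)/sin δ ≈ 0.655, b = sin(fδ)/sin δ ≈ 0.942.
p = a·p₁ + b·p₂ ≈ (0.389, 0.497, 0.775); φ = arcsin(p_z) ≈ 50.85°, λ = atan2(p_y, p_x) ≈ 51.98°.

≈ 51°N, 52°E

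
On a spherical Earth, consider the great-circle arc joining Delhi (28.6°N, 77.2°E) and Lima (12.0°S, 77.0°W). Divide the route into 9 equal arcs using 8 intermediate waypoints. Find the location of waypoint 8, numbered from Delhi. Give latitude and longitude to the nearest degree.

Convert each endpoint to a unit vector on the sphere (x = cos φ cos λ, y = cos φ sin λ, z = sin φ).
The central angle between the endpoints is δ = arccos(p₁·p₂) ≈ 2.632 rad (150.8°).
Interpolate at f = 8/9 with slerp weights a = sin((1−f)δ)/sin δ ≈ 0.590, b = sin(fδ)/sin δ ≈ 1.473.
p = a·p₁ + b·p₂ ≈ (0.439, -0.898, -0.024); φ = arcsin(p_z) ≈ -1.35°, λ = atan2(p_y, p_x) ≈ -63.96°.

≈ 1°S, 64°W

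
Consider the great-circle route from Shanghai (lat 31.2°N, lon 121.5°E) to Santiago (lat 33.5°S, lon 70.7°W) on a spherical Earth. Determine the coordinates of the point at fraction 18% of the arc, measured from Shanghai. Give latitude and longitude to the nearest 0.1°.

≈ lat 19.2°N, lon 152.6°E

From cos δ = sin φ₁ sin φ₂ + cos φ₁ cos φ₂ cos Δλ, the central angle is δ ≈ 2.957 rad (169.4°).
Interpolate at f = 0.18 with slerp weights a = sin((1−f)δ)/sin δ ≈ 3.586, b = sin(fδ)/sin δ ≈ 2.771.
p = a·p₁ + b·p₂ ≈ (-0.839, 0.434, 0.328); φ = arcsin(p_z) ≈ 19.15°, λ = atan2(p_y, p_x) ≈ 152.63°.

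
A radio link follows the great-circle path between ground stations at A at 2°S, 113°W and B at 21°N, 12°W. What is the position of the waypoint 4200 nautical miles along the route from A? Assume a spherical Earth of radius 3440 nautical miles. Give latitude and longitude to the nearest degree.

Convert each endpoint to a unit vector on the sphere (x = cos φ cos λ, y = cos φ sin λ, z = sin φ).
The central angle between the endpoints is δ = arccos(p₁·p₂) ≈ 1.763 rad (101.0°). The total great-circle distance is δ·R ≈ 1.763 × 3440 ≈ 6063 nmi, so the target fraction is f = 4200/6063 ≈ 0.693.
Interpolate at f ≈ 0.693 with slerp weights a = sin((1−f)δ)/sin δ ≈ 0.525, b = sin(fδ)/sin δ ≈ 0.957.
p = a·p₁ + b·p₂ ≈ (0.669, -0.669, 0.325); φ = arcsin(p_z) ≈ 18.94°, λ = atan2(p_y, p_x) ≈ -45.00°.

≈ 19°N, 45°W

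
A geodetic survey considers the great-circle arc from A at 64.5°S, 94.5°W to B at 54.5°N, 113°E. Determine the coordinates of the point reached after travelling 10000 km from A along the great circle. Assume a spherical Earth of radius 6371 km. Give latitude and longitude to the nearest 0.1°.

≈ 9.8°S, 154.5°E

Write both endpoints as unit vectors p₁, p₂ with components (cos φ cos λ, cos φ sin λ, sin φ).
The central angle between the endpoints is δ = arccos(p₁·p₂) ≈ 2.846 rad (163.1°). The total great-circle distance is δ·R ≈ 2.846 × 6371 ≈ 18130 km, so the target fraction is f = 10000/18130 ≈ 0.552.
Interpolate at f ≈ 0.552 with slerp weights a = sin((1−f)δ)/sin δ ≈ 3.282, b = sin(fδ)/sin δ ≈ 3.430.
p = a·p₁ + b·p₂ ≈ (-0.889, 0.425, -0.170); φ = arcsin(p_z) ≈ -9.79°, λ = atan2(p_y, p_x) ≈ 154.46°.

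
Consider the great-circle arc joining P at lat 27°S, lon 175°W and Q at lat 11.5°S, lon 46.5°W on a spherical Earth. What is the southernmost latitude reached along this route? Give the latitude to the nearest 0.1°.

≈ 40.0°S

The great circle lies in the plane with unit normal n̂ = (p₁ × p₂)/|p₁ × p₂|.
Here n̂_z ≈ +0.766; the vertex latitude is φ_max = arccos|n̂_z| ≈ 40.0°.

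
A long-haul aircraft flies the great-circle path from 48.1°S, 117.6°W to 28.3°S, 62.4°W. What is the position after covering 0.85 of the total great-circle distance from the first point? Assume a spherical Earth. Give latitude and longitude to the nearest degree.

Convert each endpoint to a unit vector on the sphere (x = cos φ cos λ, y = cos φ sin λ, z = sin φ).
The central angle between the endpoints is δ = arccos(p₁·p₂) ≈ 0.811 rad (46.5°).
Interpolate at f = 0.85 with slerp weights a = sin((1−f)δ)/sin δ ≈ 0.167, b = sin(fδ)/sin δ ≈ 0.877.
p = a·p₁ + b·p₂ ≈ (0.306, -0.784, -0.541); φ = arcsin(p_z) ≈ -32.72°, λ = atan2(p_y, p_x) ≈ -68.66°.

≈ 33°S, 69°W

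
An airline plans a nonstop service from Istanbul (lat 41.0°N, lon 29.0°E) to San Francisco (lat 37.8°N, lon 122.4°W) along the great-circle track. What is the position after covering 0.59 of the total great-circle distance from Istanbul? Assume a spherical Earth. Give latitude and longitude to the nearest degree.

The haversine formula gives a central angle δ ≈ 1.693 rad (97.0°) between the endpoints.
Interpolate at f = 0.59 with slerp weights a = sin((1−f)δ)/sin δ ≈ 0.644, b = sin(fδ)/sin δ ≈ 0.847.
p = a·p₁ + b·p₂ ≈ (0.067, -0.329, 0.942); φ = arcsin(p_z) ≈ 70.37°, λ = atan2(p_y, p_x) ≈ -78.55°.

≈ lat 70°N, lon 79°W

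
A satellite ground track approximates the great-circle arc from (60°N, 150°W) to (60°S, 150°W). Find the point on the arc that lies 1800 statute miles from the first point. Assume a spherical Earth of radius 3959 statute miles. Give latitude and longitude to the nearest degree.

≈ (34°N, 150°W)

Write both endpoints as unit vectors p₁, p₂ with components (cos φ cos λ, cos φ sin λ, sin φ).
The central angle between the endpoints is δ = arccos(p₁·p₂) ≈ 2.094 rad (120.0°). The total great-circle distance is δ·R ≈ 2.094 × 3959 ≈ 8292 mi, so the target fraction is f = 1800/8292 ≈ 0.217.
Interpolate at f ≈ 0.217 with slerp weights a = sin((1−f)δ)/sin δ ≈ 1.152, b = sin(fδ)/sin δ ≈ 0.507.
p = a·p₁ + b·p₂ ≈ (-0.718, -0.415, 0.558); φ = arcsin(p_z) ≈ 33.95°, λ = atan2(p_y, p_x) ≈ -150.00°.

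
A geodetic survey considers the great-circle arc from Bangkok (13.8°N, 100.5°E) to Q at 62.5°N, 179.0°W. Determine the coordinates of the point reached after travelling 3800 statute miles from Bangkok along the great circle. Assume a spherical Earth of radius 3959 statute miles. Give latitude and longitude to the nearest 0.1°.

≈ 56.8°N, 145.8°E

Convert each endpoint to a unit vector on the sphere (x = cos φ cos λ, y = cos φ sin λ, z = sin φ).
The central angle between the endpoints is δ = arccos(p₁·p₂) ≈ 1.281 rad (73.4°). The total great-circle distance is δ·R ≈ 1.281 × 3959 ≈ 5072 mi, so the target fraction is f = 3800/5072 ≈ 0.749.
Interpolate at f ≈ 0.749 with slerp weights a = sin((1−f)δ)/sin δ ≈ 0.330, b = sin(fδ)/sin δ ≈ 0.855.
p = a·p₁ + b·p₂ ≈ (-0.453, 0.308, 0.837); φ = arcsin(p_z) ≈ 56.80°, λ = atan2(p_y, p_x) ≈ 145.80°.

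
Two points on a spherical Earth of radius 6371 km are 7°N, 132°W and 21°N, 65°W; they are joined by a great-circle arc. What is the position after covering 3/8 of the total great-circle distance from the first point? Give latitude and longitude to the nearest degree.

≈ 15°N, 108°W

Convert each endpoint to a unit vector on the sphere (x = cos φ cos λ, y = cos φ sin λ, z = sin φ).
The central angle between the endpoints is δ = arccos(p₁·p₂) ≈ 1.153 rad (66.1°).
Interpolate at f = 3/8 with slerp weights a = sin((1−f)δ)/sin δ ≈ 0.722, b = sin(fδ)/sin δ ≈ 0.458.
p = a·p₁ + b·p₂ ≈ (-0.299, -0.920, 0.252); φ = arcsin(p_z) ≈ 14.61°, λ = atan2(p_y, p_x) ≈ -107.97°.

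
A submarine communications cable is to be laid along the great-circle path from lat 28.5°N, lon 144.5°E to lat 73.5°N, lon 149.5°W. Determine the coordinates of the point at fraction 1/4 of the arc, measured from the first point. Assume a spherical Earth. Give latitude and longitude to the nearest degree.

≈ lat 42°N, lon 150°E

From cos δ = sin φ₁ sin φ₂ + cos φ₁ cos φ₂ cos Δλ, the central angle is δ ≈ 0.978 rad (56.0°).
Interpolate at f = 1/4 with slerp weights a = sin((1−f)δ)/sin δ ≈ 0.807, b = sin(fδ)/sin δ ≈ 0.292.
p = a·p₁ + b·p₂ ≈ (-0.649, 0.370, 0.665); φ = arcsin(p_z) ≈ 41.68°, λ = atan2(p_y, p_x) ≈ 150.32°.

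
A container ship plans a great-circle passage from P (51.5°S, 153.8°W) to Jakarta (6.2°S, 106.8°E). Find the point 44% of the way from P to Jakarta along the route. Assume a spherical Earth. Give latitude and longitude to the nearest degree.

≈ (43°S, 147°E)

From cos δ = sin φ₁ sin φ₂ + cos φ₁ cos φ₂ cos Δλ, the central angle is δ ≈ 1.587 rad (90.9°).
Interpolate at f = 0.44 with slerp weights a = sin((1−f)δ)/sin δ ≈ 0.776, b = sin(fδ)/sin δ ≈ 0.643.
p = a·p₁ + b·p₂ ≈ (-0.619, 0.399, -0.677); φ = arcsin(p_z) ≈ -42.62°, λ = atan2(p_y, p_x) ≈ 147.20°.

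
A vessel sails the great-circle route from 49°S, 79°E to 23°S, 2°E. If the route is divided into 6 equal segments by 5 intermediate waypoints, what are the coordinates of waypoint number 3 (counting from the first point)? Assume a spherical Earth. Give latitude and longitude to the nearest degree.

≈ 43°S, 33°E

The haversine formula gives a central angle δ ≈ 1.125 rad (64.5°) between the endpoints.
Interpolate at f = 3/6 with slerp weights a = sin((1−f)δ)/sin δ ≈ 0.591, b = sin(fδ)/sin δ ≈ 0.591.
p = a·p₁ + b·p₂ ≈ (0.618, 0.400, -0.677); φ = arcsin(p_z) ≈ -42.62°, λ = atan2(p_y, p_x) ≈ 32.90°.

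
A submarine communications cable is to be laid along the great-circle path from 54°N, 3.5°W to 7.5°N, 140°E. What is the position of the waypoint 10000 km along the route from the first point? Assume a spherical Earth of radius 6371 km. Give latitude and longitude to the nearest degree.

Convert each endpoint to a unit vector on the sphere (x = cos φ cos λ, y = cos φ sin λ, z = sin φ).
The central angle between the endpoints is δ = arccos(p₁·p₂) ≈ 1.942 rad (111.3°). The total great-circle distance is δ·R ≈ 1.942 × 6371 ≈ 12373 km, so the target fraction is f = 10000/12373 ≈ 0.808.
Interpolate at f ≈ 0.808 with slerp weights a = sin((1−f)δ)/sin δ ≈ 0.391, b = sin(fδ)/sin δ ≈ 1.073.
p = a·p₁ + b·p₂ ≈ (-0.586, 0.670, 0.456); φ = arcsin(p_z) ≈ 27.13°, λ = atan2(p_y, p_x) ≈ 131.17°.

≈ 27°N, 131°E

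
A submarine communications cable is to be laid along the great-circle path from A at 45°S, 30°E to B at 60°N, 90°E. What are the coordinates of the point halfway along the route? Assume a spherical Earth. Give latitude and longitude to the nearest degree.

Convert each endpoint to a unit vector on the sphere (x = cos φ cos λ, y = cos φ sin λ, z = sin φ).
The central angle between the endpoints is δ = arccos(p₁·p₂) ≈ 2.021 rad (115.8°).
Interpolate at f = 1/2 with slerp weights a = sin((1−f)δ)/sin δ ≈ 0.941, b = sin(fδ)/sin δ ≈ 0.941.
p = a·p₁ + b·p₂ ≈ (0.576, 0.803, 0.150); φ = arcsin(p_z) ≈ 8.60°, λ = atan2(p_y, p_x) ≈ 54.34°.

≈ 9°N, 54°E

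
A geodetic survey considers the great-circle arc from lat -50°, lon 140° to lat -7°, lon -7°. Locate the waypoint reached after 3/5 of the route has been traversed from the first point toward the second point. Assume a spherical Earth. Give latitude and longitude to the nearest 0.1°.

Convert each endpoint to a unit vector on the sphere (x = cos φ cos λ, y = cos φ sin λ, z = sin φ).
The central angle between the endpoints is δ = arccos(p₁·p₂) ≈ 2.028 rad (116.2°).
Interpolate at f = 3/5 with slerp weights a = sin((1−f)δ)/sin δ ≈ 0.808, b = sin(fδ)/sin δ ≈ 1.046.
p = a·p₁ + b·p₂ ≈ (0.632, 0.208, -0.747); φ = arcsin(p_z) ≈ -48.30°, λ = atan2(p_y, p_x) ≈ 18.18°.

≈ lat -48.3°, lon 18.2°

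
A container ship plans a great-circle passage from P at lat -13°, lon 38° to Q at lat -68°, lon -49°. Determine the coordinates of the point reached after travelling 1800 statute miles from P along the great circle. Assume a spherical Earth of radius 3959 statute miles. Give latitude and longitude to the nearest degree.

≈ lat -37°, lon 26°

Write both endpoints as unit vectors p₁, p₂ with components (cos φ cos λ, cos φ sin λ, sin φ).
The central angle between the endpoints is δ = arccos(p₁·p₂) ≈ 1.341 rad (76.8°). The total great-circle distance is δ·R ≈ 1.341 × 3959 ≈ 5309 mi, so the target fraction is f = 1800/5309 ≈ 0.339.
Interpolate at f ≈ 0.339 with slerp weights a = sin((1−f)δ)/sin δ ≈ 0.796, b = sin(fδ)/sin δ ≈ 0.451.
p = a·p₁ + b·p₂ ≈ (0.722, 0.350, -0.597); φ = arcsin(p_z) ≈ -36.67°, λ = atan2(p_y, p_x) ≈ 25.86°.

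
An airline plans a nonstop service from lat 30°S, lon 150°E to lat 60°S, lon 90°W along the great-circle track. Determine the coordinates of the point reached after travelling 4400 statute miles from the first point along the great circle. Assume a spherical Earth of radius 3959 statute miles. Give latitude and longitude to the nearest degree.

≈ lat 67°S, lon 117°W

The haversine formula gives a central angle δ ≈ 1.353 rad (77.5°) between the endpoints. The total great-circle distance is δ·R ≈ 1.353 × 3959 ≈ 5355 mi, so the target fraction is f = 4400/5355 ≈ 0.822.
Interpolate at f ≈ 0.822 with slerp weights a = sin((1−f)δ)/sin δ ≈ 0.245, b = sin(fδ)/sin δ ≈ 0.918.
p = a·p₁ + b·p₂ ≈ (-0.183, -0.353, -0.917); φ = arcsin(p_z) ≈ -66.55°, λ = atan2(p_y, p_x) ≈ -117.46°.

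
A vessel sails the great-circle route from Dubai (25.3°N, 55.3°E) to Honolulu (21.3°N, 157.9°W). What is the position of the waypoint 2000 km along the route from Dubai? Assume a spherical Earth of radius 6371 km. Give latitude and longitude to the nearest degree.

The haversine formula gives a central angle δ ≈ 2.153 rad (123.3°) between the endpoints. The total great-circle distance is δ·R ≈ 2.153 × 6371 ≈ 13715 km, so the target fraction is f = 2000/13715 ≈ 0.146.
Interpolate at f ≈ 0.146 with slerp weights a = sin((1−f)δ)/sin δ ≈ 1.154, b = sin(fδ)/sin δ ≈ 0.370.
p = a·p₁ + b·p₂ ≈ (0.275, 0.728, 0.628); φ = arcsin(p_z) ≈ 38.87°, λ = atan2(p_y, p_x) ≈ 69.32°.

≈ (39°N, 69°E)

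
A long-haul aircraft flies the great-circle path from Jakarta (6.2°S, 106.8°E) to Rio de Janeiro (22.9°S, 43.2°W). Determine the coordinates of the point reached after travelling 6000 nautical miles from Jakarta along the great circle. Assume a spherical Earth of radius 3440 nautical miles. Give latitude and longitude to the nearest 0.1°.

Convert each endpoint to a unit vector on the sphere (x = cos φ cos λ, y = cos φ sin λ, z = sin φ).
The central angle between the endpoints is δ = arccos(p₁·p₂) ≈ 2.420 rad (138.7°). The total great-circle distance is δ·R ≈ 2.420 × 3440 ≈ 8326 nmi, so the target fraction is f = 6000/8326 ≈ 0.721.
Interpolate at f ≈ 0.721 with slerp weights a = sin((1−f)δ)/sin δ ≈ 0.948, b = sin(fδ)/sin δ ≈ 1.492.
p = a·p₁ + b·p₂ ≈ (0.729, -0.039, -0.683); φ = arcsin(p_z) ≈ -43.07°, λ = atan2(p_y, p_x) ≈ -3.02°.

≈ 43.1°S, 3.0°W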